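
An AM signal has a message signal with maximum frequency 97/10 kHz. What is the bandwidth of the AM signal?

In AM (double-sideband), the bandwidth is twice the message frequency.
BW = 2 * f_m = 2 * 97/10 kHz = 97/5 kHz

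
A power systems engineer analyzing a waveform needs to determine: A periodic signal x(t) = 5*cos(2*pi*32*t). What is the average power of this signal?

Average power of A*cos(wt) is A^2/2.
P = 5^2 / 2 = 25/2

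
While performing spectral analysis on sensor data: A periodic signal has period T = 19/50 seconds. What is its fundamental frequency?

The fundamental frequency is the reciprocal of the period.
f = 1/T = 1/(19/50) = 50/19 Hz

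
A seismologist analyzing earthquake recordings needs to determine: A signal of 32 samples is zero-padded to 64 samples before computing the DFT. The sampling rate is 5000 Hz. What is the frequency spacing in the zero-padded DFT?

Original DFT: N = 32, resolution = f_s/N = 5000/32 = 625/4 Hz
Zero-padded DFT: N = 64, resolution = f_s/N = 5000/64 = 625/8 Hz
Zero-padding interpolates the spectrum (finer frequency grid)
but does NOT improve the true spectral resolution (ability to resolve close frequencies).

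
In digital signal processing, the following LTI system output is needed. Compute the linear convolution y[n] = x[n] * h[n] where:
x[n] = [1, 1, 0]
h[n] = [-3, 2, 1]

y[n] = sum_k x[k]*h[n-k]. Output length = len(x) + len(h) - 1 = 3 + 3 - 1 = 5.
y[0] = 1*-3 = -3
y[1] = 1*-3 + 1*2 = -1
y[2] = 0*-3 + 1*2 + 1*1 = 3
y[3] = 0*2 + 1*1 = 1
y[4] = 0*1 = 0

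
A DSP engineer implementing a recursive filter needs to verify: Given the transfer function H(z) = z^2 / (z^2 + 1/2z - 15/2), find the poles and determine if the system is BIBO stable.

Poles are roots of the denominator: z^2 + 1/2z - 15/2 = 0.
Quadratic formula: z = [-(1/2) +/- sqrt((1/2)^2 - 4*(-15/2))] / 2
Discriminant = 1/4 + 30 = 121/4; sqrt = 11/2.
z = (-1/2 +/- 11/2) / 2 => z = 5/2 or z = -3.
|p1| = 5/2, |p2| = 3.
For BIBO stability, all poles must lie inside the unit circle (|p| < 1).
System is UNSTABLE since at least one |p| >= 1.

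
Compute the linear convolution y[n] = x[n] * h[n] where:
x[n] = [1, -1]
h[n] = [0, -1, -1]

y[n] = sum_k x[k]*h[n-k]. Output length = len(x) + len(h) - 1 = 2 + 3 - 1 = 4.
y[0] = 1*0 = 0
y[1] = -1*0 + 1*-1 = -1
y[2] = -1*-1 + 1*-1 = 0
y[3] = -1*-1 = 1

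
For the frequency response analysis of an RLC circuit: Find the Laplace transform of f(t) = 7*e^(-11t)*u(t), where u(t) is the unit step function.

Standard Laplace transform pair:
e^(-at)*u(t) <-> 1/(s+a)
With a = 11: L{7*e^(-11t)*u(t)} = 7/(s+11), ROC: Re(s) > -11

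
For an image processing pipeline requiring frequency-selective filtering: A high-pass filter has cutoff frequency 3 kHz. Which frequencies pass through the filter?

A high-pass filter passes all frequencies above the cutoff frequency 3 kHz and attenuates lower frequencies.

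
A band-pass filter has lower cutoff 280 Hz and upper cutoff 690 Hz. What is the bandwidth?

Bandwidth = f_high - f_low
= 690 Hz - 280 Hz = 410 Hz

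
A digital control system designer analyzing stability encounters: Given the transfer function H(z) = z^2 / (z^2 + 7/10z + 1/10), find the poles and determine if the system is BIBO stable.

Poles are roots of the denominator: z^2 + 7/10z + 1/10 = 0.
Quadratic formula: z = [-(7/10) +/- sqrt((7/10)^2 - 4*(1/10))] / 2
Discriminant = 49/100 - 2/5 = 9/100; sqrt = 3/10.
z = (-7/10 +/- 3/10) / 2 => z = -1/5 or z = -1/2.
|p1| = 1/2, |p2| = 1/5.
For BIBO stability, all poles must lie inside the unit circle (|p| < 1).
System is STABLE since both |p| < 1.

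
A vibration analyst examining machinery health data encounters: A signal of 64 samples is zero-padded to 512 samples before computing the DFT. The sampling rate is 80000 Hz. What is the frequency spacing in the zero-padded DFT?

Original DFT: N = 64, resolution = f_s/N = 80000/64 = 1250 Hz
Zero-padded DFT: N = 512, resolution = f_s/N = 80000/512 = 625/4 Hz
Zero-padding interpolates the spectrum (finer frequency grid)
but does NOT improve the true spectral resolution (ability to resolve close frequencies).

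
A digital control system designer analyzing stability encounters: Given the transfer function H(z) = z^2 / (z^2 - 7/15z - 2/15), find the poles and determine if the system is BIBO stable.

Poles are roots of the denominator: z^2 - 7/15z - 2/15 = 0.
Quadratic formula: z = [-(-7/15) +/- sqrt((-7/15)^2 - 4*(-2/15))] / 2
Discriminant = 49/225 + 8/15 = 169/225; sqrt = 13/15.
z = (7/15 +/- 13/15) / 2 => z = 2/3 or z = -1/5.
|p1| = 2/3, |p2| = 1/5.
For BIBO stability, all poles must lie inside the unit circle (|p| < 1).
System is STABLE since both |p| < 1.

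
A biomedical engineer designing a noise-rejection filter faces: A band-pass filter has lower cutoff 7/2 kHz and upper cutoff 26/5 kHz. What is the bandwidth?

Bandwidth = f_high - f_low
= 26/5 kHz - 7/2 kHz = 17/10 kHz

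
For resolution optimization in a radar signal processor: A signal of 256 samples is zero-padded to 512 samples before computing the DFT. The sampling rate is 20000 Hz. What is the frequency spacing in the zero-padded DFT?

Original DFT: N = 256, resolution = f_s/N = 20000/256 = 625/8 Hz
Zero-padded DFT: N = 512, resolution = f_s/N = 20000/512 = 625/16 Hz
Zero-padding interpolates the spectrum (finer frequency grid)
but does NOT improve the true spectral resolution (ability to resolve close frequencies).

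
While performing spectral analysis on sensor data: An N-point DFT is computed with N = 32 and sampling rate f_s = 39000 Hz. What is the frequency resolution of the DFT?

DFT frequency resolution = f_s / N
= 39000 / 32 = 4875/4 Hz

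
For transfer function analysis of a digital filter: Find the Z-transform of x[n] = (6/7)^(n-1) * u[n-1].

Time-shifting property: if X(z) = Z{x[n]}, then Z{x[n-d]} = z^(-d) * X(z)
X(z) = z/(z - 6/7) for x[n] = (6/7)^n * u[n]
Z{x[n-1]} = z^(-1) * z/(z - 6/7) = 1/(z - 6/7)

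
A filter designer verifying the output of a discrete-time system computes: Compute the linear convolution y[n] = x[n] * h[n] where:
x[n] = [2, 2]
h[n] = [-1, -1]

y[n] = sum_k x[k]*h[n-k]. Output length = len(x) + len(h) - 1 = 2 + 2 - 1 = 3.
y[0] = 2*-1 = -2
y[1] = 2*-1 + 2*-1 = -4
y[2] = 2*-1 = -2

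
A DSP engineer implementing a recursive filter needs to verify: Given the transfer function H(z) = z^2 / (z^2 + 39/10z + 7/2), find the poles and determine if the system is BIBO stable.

Poles are roots of the denominator: z^2 + 39/10z + 7/2 = 0.
Quadratic formula: z = [-(39/10) +/- sqrt((39/10)^2 - 4*(7/2))] / 2
Discriminant = 1521/100 - 14 = 121/100; sqrt = 11/10.
z = (-39/10 +/- 11/10) / 2 => z = -7/5 or z = -5/2.
|p1| = 5/2, |p2| = 7/5.
For BIBO stability, all poles must lie inside the unit circle (|p| < 1).
System is UNSTABLE since at least one |p| >= 1.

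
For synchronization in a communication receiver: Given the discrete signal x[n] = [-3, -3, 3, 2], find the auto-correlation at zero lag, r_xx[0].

The auto-correlation at zero lag r_xx[0] equals the signal energy.
r_xx[0] = sum of x[n]^2 = (-3)^2 + (-3)^2 + 3^2 + 2^2
= 9 + 9 + 9 + 4 = 31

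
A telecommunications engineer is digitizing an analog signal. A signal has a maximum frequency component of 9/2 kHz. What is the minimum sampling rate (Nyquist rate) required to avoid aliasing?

By the Nyquist-Shannon sampling theorem,
the minimum sampling rate (Nyquist rate) must be at least 2 * f_max.
Nyquist rate = 2 * 9/2 kHz = 9 kHz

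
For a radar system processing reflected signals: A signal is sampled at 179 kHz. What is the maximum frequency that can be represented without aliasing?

The maximum frequency that can be represented without aliasing
is the Nyquist frequency: f_max = f_s / 2 = 179 kHz / 2 = 179/2 kHz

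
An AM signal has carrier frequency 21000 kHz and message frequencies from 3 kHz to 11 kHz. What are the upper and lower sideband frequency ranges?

Upper sideband (USB) = fc + [fm_low, fm_high] = 21000 + [3, 11] = [21003, 21011] kHz
Lower sideband (LSB) = fc - [fm_high, fm_low] = 21000 - [11, 3] = [20989, 20997] kHz
Total occupied spectrum: 20989 kHz to 21011 kHz (plus carrier at 21000 kHz)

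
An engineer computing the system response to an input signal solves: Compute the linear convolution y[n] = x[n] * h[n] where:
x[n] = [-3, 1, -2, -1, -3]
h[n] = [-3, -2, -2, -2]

y[n] = sum_k x[k]*h[n-k]. Output length = len(x) + len(h) - 1 = 5 + 4 - 1 = 8.
y[0] = -3*-3 = 9
y[1] = 1*-3 + -3*-2 = 3
y[2] = -2*-3 + 1*-2 + -3*-2 = 10
y[3] = -1*-3 + -2*-2 + 1*-2 + -3*-2 = 11
y[4] = -3*-3 + -1*-2 + -2*-2 + 1*-2 = 13
y[5] = -3*-2 + -1*-2 + -2*-2 = 12
y[6] = -3*-2 + -1*-2 = 8
y[7] = -3*-2 = 6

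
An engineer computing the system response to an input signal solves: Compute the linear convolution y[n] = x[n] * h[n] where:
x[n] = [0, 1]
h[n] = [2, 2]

y[n] = sum_k x[k]*h[n-k]. Output length = len(x) + len(h) - 1 = 2 + 2 - 1 = 3.
y[0] = 0*2 = 0
y[1] = 1*2 + 0*2 = 2
y[2] = 1*2 = 2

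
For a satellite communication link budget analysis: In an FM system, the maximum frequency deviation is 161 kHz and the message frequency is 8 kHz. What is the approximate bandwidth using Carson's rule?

Carson's rule: BW = 2*(delta_f + f_m)
= 2*(161 + 8) kHz = 338 kHz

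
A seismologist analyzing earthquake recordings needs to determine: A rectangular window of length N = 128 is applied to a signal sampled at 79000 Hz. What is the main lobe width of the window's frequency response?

For a rectangular window of length N,
the main lobe width in frequency is 2*f_s/N.
= 2*79000/128 = 9875/8 Hz
This determines the minimum frequency separation for resolving two sinusoids.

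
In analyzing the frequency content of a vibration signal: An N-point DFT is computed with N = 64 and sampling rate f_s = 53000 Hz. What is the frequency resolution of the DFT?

DFT frequency resolution = f_s / N
= 53000 / 64 = 6625/8 Hz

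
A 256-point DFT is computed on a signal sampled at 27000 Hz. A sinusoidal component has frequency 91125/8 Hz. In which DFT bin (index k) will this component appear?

DFT frequency resolution = f_s/N = 27000/256 = 3375/32 Hz
Bin index k = f_signal / resolution = 91125/8 / 3375/32 = 108
The signal frequency 91125/8 Hz falls in DFT bin k = 108.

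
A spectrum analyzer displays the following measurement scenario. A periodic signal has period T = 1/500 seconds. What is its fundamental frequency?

The fundamental frequency is the reciprocal of the period.
f = 1/T = 1/(1/500) = 500 Hz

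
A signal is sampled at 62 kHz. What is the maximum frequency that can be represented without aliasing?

The maximum frequency that can be represented without aliasing
is the Nyquist frequency: f_max = f_s / 2 = 62 kHz / 2 = 31 kHz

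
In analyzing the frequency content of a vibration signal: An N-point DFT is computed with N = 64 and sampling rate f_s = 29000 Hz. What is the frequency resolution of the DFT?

DFT frequency resolution = f_s / N
= 29000 / 64 = 3625/8 Hz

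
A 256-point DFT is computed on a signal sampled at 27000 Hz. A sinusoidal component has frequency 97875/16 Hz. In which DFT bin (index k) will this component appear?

DFT frequency resolution = f_s/N = 27000/256 = 3375/32 Hz
Bin index k = f_signal / resolution = 97875/16 / 3375/32 = 58
The signal frequency 97875/16 Hz falls in DFT bin k = 58.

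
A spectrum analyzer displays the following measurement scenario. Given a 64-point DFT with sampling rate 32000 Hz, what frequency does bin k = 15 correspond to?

The frequency of DFT bin k is: f_k = k * f_s / N
f_15 = 15 * 32000 / 64 = 7500 Hz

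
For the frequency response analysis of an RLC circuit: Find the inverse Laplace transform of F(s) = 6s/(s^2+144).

Standard pair: s/(s^2+w^2) <-> cos(wt)*u(t)
With k=6, w=12: f(t) = 6*cos(12t)*u(t)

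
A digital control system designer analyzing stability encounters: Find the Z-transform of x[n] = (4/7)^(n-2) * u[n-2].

Time-shifting property: if X(z) = Z{x[n]}, then Z{x[n-d]} = z^(-d) * X(z)
X(z) = z/(z - 4/7) for x[n] = (4/7)^n * u[n]
Z{x[n-2]} = z^(-2) * z/(z - 4/7) = z^(-1)/(z - 4/7)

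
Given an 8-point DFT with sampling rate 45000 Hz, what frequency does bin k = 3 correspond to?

The frequency of DFT bin k is: f_k = k * f_s / N
f_3 = 3 * 45000 / 8 = 16875 Hz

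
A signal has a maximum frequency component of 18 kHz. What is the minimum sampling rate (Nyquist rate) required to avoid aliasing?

By the Nyquist-Shannon sampling theorem,
the minimum sampling rate (Nyquist rate) must be at least 2 * f_max.
Nyquist rate = 2 * 18 kHz = 36 kHz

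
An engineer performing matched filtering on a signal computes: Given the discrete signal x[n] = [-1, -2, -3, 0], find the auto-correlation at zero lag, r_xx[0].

The auto-correlation at zero lag r_xx[0] equals the signal energy.
r_xx[0] = sum of x[n]^2 = (-1)^2 + (-2)^2 + (-3)^2 + 0^2
= 1 + 4 + 9 + 0 = 14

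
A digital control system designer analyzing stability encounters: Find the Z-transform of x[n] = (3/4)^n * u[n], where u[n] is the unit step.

The Z-transform of a^n * u[n] is z/(z-a) for |z| > |a|.
Here a = 3/4, so X(z) = z/(z - (3/4)) = 4z/(4z - 3)
ROC: |z| > 3/4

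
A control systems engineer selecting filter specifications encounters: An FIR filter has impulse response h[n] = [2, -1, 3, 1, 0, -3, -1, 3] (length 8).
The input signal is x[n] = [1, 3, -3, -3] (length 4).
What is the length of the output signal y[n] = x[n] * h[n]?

For linear convolution, the output length is:
len(y) = len(x) + len(h) - 1 = 4 + 8 - 1 = 11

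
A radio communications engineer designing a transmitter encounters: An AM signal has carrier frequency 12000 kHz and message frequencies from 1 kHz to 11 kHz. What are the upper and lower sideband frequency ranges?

Upper sideband (USB) = fc + [fm_low, fm_high] = 12000 + [1, 11] = [12001, 12011] kHz
Lower sideband (LSB) = fc - [fm_high, fm_low] = 12000 - [11, 1] = [11989, 11999] kHz
Total occupied spectrum: 11989 kHz to 12011 kHz (plus carrier at 12000 kHz)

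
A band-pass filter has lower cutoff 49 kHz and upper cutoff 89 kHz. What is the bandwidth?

Bandwidth = f_high - f_low
= 89 kHz - 49 kHz = 40 kHz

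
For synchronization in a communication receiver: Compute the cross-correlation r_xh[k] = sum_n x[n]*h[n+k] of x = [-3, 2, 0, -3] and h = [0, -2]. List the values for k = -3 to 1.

Both sequences indexed from 0 and zero outside their support.
Lags with overlap: k = -3 to 1.
  r_xh[-3] = x[3]*h[0] = 0
  r_xh[-2] = x[2]*h[0] + x[3]*h[1] = 6
  r_xh[-1] = x[1]*h[0] + x[2]*h[1] = 0
  r_xh[0] = x[0]*h[0] + x[1]*h[1] = -4
  r_xh[1] = x[0]*h[1] = 6
r_xh = [0, 6, 0, -4, 6] (for k = -3, ..., 1)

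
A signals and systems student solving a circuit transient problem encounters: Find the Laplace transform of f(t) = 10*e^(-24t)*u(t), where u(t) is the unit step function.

Standard Laplace transform pair:
e^(-at)*u(t) <-> 1/(s+a)
With a = 24: L{10*e^(-24t)*u(t)} = 10/(s+24), ROC: Re(s) > -24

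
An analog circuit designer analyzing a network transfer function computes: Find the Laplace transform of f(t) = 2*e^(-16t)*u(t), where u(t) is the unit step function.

Standard Laplace transform pair:
e^(-at)*u(t) <-> 1/(s+a)
With a = 16: L{2*e^(-16t)*u(t)} = 2/(s+16), ROC: Re(s) > -16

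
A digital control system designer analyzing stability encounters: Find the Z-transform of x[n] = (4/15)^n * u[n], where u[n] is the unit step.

The Z-transform of a^n * u[n] is z/(z-a) for |z| > |a|.
Here a = 4/15, so X(z) = z/(z - (4/15)) = 15z/(15z - 4)
ROC: |z| > 4/15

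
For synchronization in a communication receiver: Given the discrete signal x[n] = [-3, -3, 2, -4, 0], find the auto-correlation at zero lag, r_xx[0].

The auto-correlation at zero lag r_xx[0] equals the signal energy.
r_xx[0] = sum of x[n]^2 = (-3)^2 + (-3)^2 + 2^2 + (-4)^2 + 0^2
= 9 + 9 + 4 + 16 + 0 = 38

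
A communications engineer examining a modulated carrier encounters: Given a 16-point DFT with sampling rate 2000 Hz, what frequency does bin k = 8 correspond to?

The frequency of DFT bin k is: f_k = k * f_s / N
f_8 = 8 * 2000 / 16 = 1000 Hz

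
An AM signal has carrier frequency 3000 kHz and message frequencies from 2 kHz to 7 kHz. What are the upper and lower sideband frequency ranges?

Upper sideband (USB) = fc + [fm_low, fm_high] = 3000 + [2, 7] = [3002, 3007] kHz
Lower sideband (LSB) = fc - [fm_high, fm_low] = 3000 - [7, 2] = [2993, 2998] kHz
Total occupied spectrum: 2993 kHz to 3007 kHz (plus carrier at 3000 kHz)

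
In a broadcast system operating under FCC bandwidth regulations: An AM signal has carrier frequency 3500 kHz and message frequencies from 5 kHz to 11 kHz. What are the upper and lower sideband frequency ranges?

Upper sideband (USB) = fc + [fm_low, fm_high] = 3500 + [5, 11] = [3505, 3511] kHz
Lower sideband (LSB) = fc - [fm_high, fm_low] = 3500 - [11, 5] = [3489, 3495] kHz
Total occupied spectrum: 3489 kHz to 3511 kHz (plus carrier at 3500 kHz)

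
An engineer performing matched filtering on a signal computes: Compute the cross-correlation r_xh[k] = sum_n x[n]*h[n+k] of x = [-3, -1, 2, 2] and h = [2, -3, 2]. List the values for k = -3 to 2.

Both sequences indexed from 0 and zero outside their support.
Lags with overlap: k = -3 to 2.
  r_xh[-3] = x[3]*h[0] = 4
  r_xh[-2] = x[2]*h[0] + x[3]*h[1] = -2
  r_xh[-1] = x[1]*h[0] + x[2]*h[1] + x[3]*h[2] = -4
  r_xh[0] = x[0]*h[0] + x[1]*h[1] + x[2]*h[2] = 1
  r_xh[1] = x[0]*h[1] + x[1]*h[2] = 7
  r_xh[2] = x[0]*h[2] = -6
r_xh = [4, -2, -4, 1, 7, -6] (for k = -3, ..., 2)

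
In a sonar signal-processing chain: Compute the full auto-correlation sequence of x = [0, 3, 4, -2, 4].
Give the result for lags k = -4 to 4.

r_xx[k] = sum_m x[m]*x[m+k], indexed from 0, for k = -4 to 4:
  r_xx[-4] = x[4]*x[0] = 0
  r_xx[-3] = x[3]*x[0] + x[4]*x[1] = 12
  r_xx[-2] = x[2]*x[0] + x[3]*x[1] + x[4]*x[2] = 10
  r_xx[-1] = x[1]*x[0] + x[2]*x[1] + x[3]*x[2] + x[4]*x[3] = -4
  r_xx[0] = x[0]*x[0] + x[1]*x[1] + x[2]*x[2] + x[3]*x[3] + x[4]*x[4] = 45
  r_xx[1] = x[0]*x[1] + x[1]*x[2] + x[2]*x[3] + x[3]*x[4] = -4
  r_xx[2] = x[0]*x[2] + x[1]*x[3] + x[2]*x[4] = 10
  r_xx[3] = x[0]*x[3] + x[1]*x[4] = 12
  r_xx[4] = x[0]*x[4] = 0
r_xx = [0, 12, 10, -4, 45, -4, 10, 12, 0]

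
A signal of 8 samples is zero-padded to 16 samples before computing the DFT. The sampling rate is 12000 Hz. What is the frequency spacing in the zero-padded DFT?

Original DFT: N = 8, resolution = f_s/N = 12000/8 = 1500 Hz
Zero-padded DFT: N = 16, resolution = f_s/N = 12000/16 = 750 Hz
Zero-padding interpolates the spectrum (finer frequency grid)
but does NOT improve the true spectral resolution (ability to resolve close frequencies).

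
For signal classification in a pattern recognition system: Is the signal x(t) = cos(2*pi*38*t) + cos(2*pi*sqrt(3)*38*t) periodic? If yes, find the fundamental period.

f1 = 38 Hz, f2 = 38*sqrt(3) Hz
Ratio f2/f1 = sqrt(3), which is irrational.
Since the frequency ratio is irrational, no common period exists.
The signal is not periodic.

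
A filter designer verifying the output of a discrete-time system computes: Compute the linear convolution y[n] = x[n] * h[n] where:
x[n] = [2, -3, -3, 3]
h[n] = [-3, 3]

y[n] = sum_k x[k]*h[n-k]. Output length = len(x) + len(h) - 1 = 4 + 2 - 1 = 5.
y[0] = 2*-3 = -6
y[1] = -3*-3 + 2*3 = 15
y[2] = -3*-3 + -3*3 = 0
y[3] = 3*-3 + -3*3 = -18
y[4] = 3*3 = 9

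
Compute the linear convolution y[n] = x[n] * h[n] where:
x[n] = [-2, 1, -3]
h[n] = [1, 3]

y[n] = sum_k x[k]*h[n-k]. Output length = len(x) + len(h) - 1 = 3 + 2 - 1 = 4.
y[0] = -2*1 = -2
y[1] = 1*1 + -2*3 = -5
y[2] = -3*1 + 1*3 = 0
y[3] = -3*3 = -9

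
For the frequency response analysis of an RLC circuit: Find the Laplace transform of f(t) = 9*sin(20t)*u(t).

Standard pair: sin(wt)*u(t) <-> w/(s^2+w^2)
With w = 20: L{9*sin(20t)*u(t)} = 180/(s^2+400)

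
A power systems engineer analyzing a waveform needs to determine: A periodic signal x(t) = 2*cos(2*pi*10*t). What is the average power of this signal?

Average power of A*cos(wt) is A^2/2.
P = 2^2 / 2 = 4/2 = 2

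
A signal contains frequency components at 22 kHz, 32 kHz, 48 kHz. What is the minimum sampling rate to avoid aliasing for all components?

The highest frequency component is f_max = 48 kHz.
Nyquist rate = 2 * f_max = 2 * 48 kHz = 96 kHz.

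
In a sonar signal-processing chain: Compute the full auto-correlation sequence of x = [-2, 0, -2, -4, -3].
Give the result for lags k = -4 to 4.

r_xx[k] = sum_m x[m]*x[m+k], indexed from 0, for k = -4 to 4:
  r_xx[-4] = x[4]*x[0] = 6
  r_xx[-3] = x[3]*x[0] + x[4]*x[1] = 8
  r_xx[-2] = x[2]*x[0] + x[3]*x[1] + x[4]*x[2] = 10
  r_xx[-1] = x[1]*x[0] + x[2]*x[1] + x[3]*x[2] + x[4]*x[3] = 20
  r_xx[0] = x[0]*x[0] + x[1]*x[1] + x[2]*x[2] + x[3]*x[3] + x[4]*x[4] = 33
  r_xx[1] = x[0]*x[1] + x[1]*x[2] + x[2]*x[3] + x[3]*x[4] = 20
  r_xx[2] = x[0]*x[2] + x[1]*x[3] + x[2]*x[4] = 10
  r_xx[3] = x[0]*x[3] + x[1]*x[4] = 8
  r_xx[4] = x[0]*x[4] = 6
r_xx = [6, 8, 10, 20, 33, 20, 10, 8, 6]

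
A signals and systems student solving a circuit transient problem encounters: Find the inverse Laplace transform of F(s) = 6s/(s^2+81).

Standard pair: s/(s^2+w^2) <-> cos(wt)*u(t)
With k=6, w=9: f(t) = 6*cos(9t)*u(t)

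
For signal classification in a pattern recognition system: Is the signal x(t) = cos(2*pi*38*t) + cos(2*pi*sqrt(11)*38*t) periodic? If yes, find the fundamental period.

f1 = 38 Hz, f2 = 38*sqrt(11) Hz
Ratio f2/f1 = sqrt(11), which is irrational.
Since the frequency ratio is irrational, no common period exists.
The signal is not periodic.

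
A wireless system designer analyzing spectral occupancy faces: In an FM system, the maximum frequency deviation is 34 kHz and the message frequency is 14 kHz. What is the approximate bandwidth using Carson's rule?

Carson's rule: BW = 2*(delta_f + f_m)
= 2*(34 + 14) kHz = 96 kHz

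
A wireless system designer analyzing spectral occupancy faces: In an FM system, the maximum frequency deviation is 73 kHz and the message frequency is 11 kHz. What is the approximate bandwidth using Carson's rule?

Carson's rule: BW = 2*(delta_f + f_m)
= 2*(73 + 11) kHz = 168 kHz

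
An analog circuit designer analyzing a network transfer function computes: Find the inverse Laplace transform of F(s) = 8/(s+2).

Standard pair: k/(s+a) <-> k*e^(-at)*u(t)
With k=8, a=2: f(t) = 8*e^(-2t)*u(t)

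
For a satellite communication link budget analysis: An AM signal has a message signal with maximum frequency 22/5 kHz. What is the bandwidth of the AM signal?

In AM (double-sideband), the bandwidth is twice the message frequency.
BW = 2 * f_m = 2 * 22/5 kHz = 44/5 kHz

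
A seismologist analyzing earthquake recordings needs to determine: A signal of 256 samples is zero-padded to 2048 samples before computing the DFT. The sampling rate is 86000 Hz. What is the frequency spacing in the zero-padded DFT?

Original DFT: N = 256, resolution = f_s/N = 86000/256 = 5375/16 Hz
Zero-padded DFT: N = 2048, resolution = f_s/N = 86000/2048 = 5375/128 Hz
Zero-padding interpolates the spectrum (finer frequency grid)
but does NOT improve the true spectral resolution (ability to resolve close frequencies).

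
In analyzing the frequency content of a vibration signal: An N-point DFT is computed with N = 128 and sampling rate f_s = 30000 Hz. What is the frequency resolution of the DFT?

DFT frequency resolution = f_s / N
= 30000 / 128 = 1875/8 Hz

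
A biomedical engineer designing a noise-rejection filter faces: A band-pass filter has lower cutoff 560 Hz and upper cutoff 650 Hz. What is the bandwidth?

Bandwidth = f_high - f_low
= 650 Hz - 560 Hz = 90 Hz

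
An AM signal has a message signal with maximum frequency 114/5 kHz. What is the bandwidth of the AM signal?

In AM (double-sideband), the bandwidth is twice the message frequency.
BW = 2 * f_m = 2 * 114/5 kHz = 228/5 kHz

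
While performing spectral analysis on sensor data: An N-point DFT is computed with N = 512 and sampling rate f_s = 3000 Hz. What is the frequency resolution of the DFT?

DFT frequency resolution = f_s / N
= 3000 / 512 = 375/64 Hz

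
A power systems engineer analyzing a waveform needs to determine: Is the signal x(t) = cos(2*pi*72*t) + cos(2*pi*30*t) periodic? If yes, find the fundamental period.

f1 = 72 Hz, f2 = 30 Hz
Period T1 = 1/72, T2 = 1/30
Ratio T1/T2 = 30/72, which is rational.
The signal is periodic with fundamental period T = 1/GCD(72,30) = 1/6 s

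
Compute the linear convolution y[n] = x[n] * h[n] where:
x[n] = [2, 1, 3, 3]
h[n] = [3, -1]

y[n] = sum_k x[k]*h[n-k]. Output length = len(x) + len(h) - 1 = 4 + 2 - 1 = 5.
y[0] = 2*3 = 6
y[1] = 1*3 + 2*-1 = 1
y[2] = 3*3 + 1*-1 = 8
y[3] = 3*3 + 3*-1 = 6
y[4] = 3*-1 = -3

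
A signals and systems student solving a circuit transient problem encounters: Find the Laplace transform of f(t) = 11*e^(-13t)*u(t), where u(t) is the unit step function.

Standard Laplace transform pair:
e^(-at)*u(t) <-> 1/(s+a)
With a = 13: L{11*e^(-13t)*u(t)} = 11/(s+13), ROC: Re(s) > -13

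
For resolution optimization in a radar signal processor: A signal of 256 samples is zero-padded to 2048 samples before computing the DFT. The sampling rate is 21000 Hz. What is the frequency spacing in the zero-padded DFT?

Original DFT: N = 256, resolution = f_s/N = 21000/256 = 2625/32 Hz
Zero-padded DFT: N = 2048, resolution = f_s/N = 21000/2048 = 2625/256 Hz
Zero-padding interpolates the spectrum (finer frequency grid)
but does NOT improve the true spectral resolution (ability to resolve close frequencies).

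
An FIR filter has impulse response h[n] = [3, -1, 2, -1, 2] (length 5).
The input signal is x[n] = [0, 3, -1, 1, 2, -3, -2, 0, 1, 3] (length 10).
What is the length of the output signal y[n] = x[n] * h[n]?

For linear convolution, the output length is:
len(y) = len(x) + len(h) - 1 = 10 + 5 - 1 = 14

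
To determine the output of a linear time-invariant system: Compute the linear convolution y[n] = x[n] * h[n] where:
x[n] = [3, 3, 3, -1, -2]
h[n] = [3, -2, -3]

y[n] = sum_k x[k]*h[n-k]. Output length = len(x) + len(h) - 1 = 5 + 3 - 1 = 7.
y[0] = 3*3 = 9
y[1] = 3*3 + 3*-2 = 3
y[2] = 3*3 + 3*-2 + 3*-3 = -6
y[3] = -1*3 + 3*-2 + 3*-3 = -18
y[4] = -2*3 + -1*-2 + 3*-3 = -13
y[5] = -2*-2 + -1*-3 = 7
y[6] = -2*-3 = 6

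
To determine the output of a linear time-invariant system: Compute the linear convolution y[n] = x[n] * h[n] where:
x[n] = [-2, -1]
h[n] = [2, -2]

y[n] = sum_k x[k]*h[n-k]. Output length = len(x) + len(h) - 1 = 2 + 2 - 1 = 3.
y[0] = -2*2 = -4
y[1] = -1*2 + -2*-2 = 2
y[2] = -1*-2 = 2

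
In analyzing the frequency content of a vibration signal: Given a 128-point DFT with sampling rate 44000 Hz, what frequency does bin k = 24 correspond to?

The frequency of DFT bin k is: f_k = k * f_s / N
f_24 = 24 * 44000 / 128 = 8250 Hz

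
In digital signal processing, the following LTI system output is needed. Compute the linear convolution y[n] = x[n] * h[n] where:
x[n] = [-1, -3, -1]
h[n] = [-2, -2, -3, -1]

y[n] = sum_k x[k]*h[n-k]. Output length = len(x) + len(h) - 1 = 3 + 4 - 1 = 6.
y[0] = -1*-2 = 2
y[1] = -3*-2 + -1*-2 = 8
y[2] = -1*-2 + -3*-2 + -1*-3 = 11
y[3] = -1*-2 + -3*-3 + -1*-1 = 12
y[4] = -1*-3 + -3*-1 = 6
y[5] = -1*-1 = 1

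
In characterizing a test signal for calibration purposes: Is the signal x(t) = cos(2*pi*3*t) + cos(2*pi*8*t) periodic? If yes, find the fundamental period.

f1 = 3 Hz, f2 = 8 Hz
Period T1 = 1/3, T2 = 1/8
Ratio T1/T2 = 8/3, which is rational.
The signal is periodic with fundamental period T = 1/GCD(3,8) = 1 s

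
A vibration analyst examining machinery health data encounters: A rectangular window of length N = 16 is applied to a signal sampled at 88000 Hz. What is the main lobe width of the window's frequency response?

For a rectangular window of length N,
the main lobe width in frequency is 2*f_s/N.
= 2*88000/16 = 11000 Hz
This determines the minimum frequency separation for resolving two sinusoids.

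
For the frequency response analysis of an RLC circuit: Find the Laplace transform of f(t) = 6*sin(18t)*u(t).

Standard pair: sin(wt)*u(t) <-> w/(s^2+w^2)
With w = 18: L{6*sin(18t)*u(t)} = 108/(s^2+324)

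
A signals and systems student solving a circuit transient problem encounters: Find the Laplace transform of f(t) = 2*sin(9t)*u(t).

Standard pair: sin(wt)*u(t) <-> w/(s^2+w^2)
With w = 9: L{2*sin(9t)*u(t)} = 18/(s^2+81)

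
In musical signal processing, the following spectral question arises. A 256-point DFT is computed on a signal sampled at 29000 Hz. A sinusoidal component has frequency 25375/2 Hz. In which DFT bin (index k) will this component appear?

DFT frequency resolution = f_s/N = 29000/256 = 3625/32 Hz
Bin index k = f_signal / resolution = 25375/2 / 3625/32 = 112
The signal frequency 25375/2 Hz falls in DFT bin k = 112.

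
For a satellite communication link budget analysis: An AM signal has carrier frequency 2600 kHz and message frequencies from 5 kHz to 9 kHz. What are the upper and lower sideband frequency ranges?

Upper sideband (USB) = fc + [fm_low, fm_high] = 2600 + [5, 9] = [2605, 2609] kHz
Lower sideband (LSB) = fc - [fm_high, fm_low] = 2600 - [9, 5] = [2591, 2595] kHz
Total occupied spectrum: 2591 kHz to 2609 kHz (plus carrier at 2600 kHz)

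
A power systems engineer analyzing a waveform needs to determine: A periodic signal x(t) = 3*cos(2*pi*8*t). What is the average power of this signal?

Average power of A*cos(wt) is A^2/2.
P = 3^2 / 2 = 9/2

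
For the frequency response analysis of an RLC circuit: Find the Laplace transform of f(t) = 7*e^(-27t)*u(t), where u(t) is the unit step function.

Standard Laplace transform pair:
e^(-at)*u(t) <-> 1/(s+a)
With a = 27: L{7*e^(-27t)*u(t)} = 7/(s+27), ROC: Re(s) > -27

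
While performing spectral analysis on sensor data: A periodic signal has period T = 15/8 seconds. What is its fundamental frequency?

The fundamental frequency is the reciprocal of the period.
f = 1/T = 1/(15/8) = 8/15 Hz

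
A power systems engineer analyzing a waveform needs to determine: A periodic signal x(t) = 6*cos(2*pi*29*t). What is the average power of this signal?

Average power of A*cos(wt) is A^2/2.
P = 6^2 / 2 = 36/2 = 18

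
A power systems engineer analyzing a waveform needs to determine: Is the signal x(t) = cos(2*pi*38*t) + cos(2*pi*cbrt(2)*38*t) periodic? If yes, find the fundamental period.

f1 = 38 Hz, f2 = 38*cbrt(2) Hz
Ratio f2/f1 = cbrt(2), which is irrational.
Since the frequency ratio is irrational, no common period exists.
The signal is not periodic.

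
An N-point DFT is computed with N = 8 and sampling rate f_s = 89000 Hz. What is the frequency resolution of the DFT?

DFT frequency resolution = f_s / N
= 89000 / 8 = 11125 Hz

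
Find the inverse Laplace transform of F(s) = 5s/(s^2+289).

Standard pair: s/(s^2+w^2) <-> cos(wt)*u(t)
With k=5, w=17: f(t) = 5*cos(17t)*u(t)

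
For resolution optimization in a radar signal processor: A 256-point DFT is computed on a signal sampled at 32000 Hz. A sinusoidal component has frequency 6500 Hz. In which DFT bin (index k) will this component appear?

DFT frequency resolution = f_s/N = 32000/256 = 125 Hz
Bin index k = f_signal / resolution = 6500 / 125 = 52
The signal frequency 6500 Hz falls in DFT bin k = 52.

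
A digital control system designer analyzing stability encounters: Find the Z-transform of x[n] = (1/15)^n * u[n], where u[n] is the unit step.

The Z-transform of a^n * u[n] is z/(z-a) for |z| > |a|.
Here a = 1/15, so X(z) = z/(z - (1/15)) = 15z/(15z - 1)
ROC: |z| > 1/15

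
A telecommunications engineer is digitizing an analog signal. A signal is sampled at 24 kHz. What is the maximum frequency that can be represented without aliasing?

The maximum frequency that can be represented without aliasing
is the Nyquist frequency: f_max = f_s / 2 = 24 kHz / 2 = 12 kHz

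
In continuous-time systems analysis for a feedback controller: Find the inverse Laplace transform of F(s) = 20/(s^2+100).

Standard pair: w/(s^2+w^2) <-> sin(wt)*u(t)
Recognize w^2 = 100, so w = 10; numerator 20 = 2*10.
f(t) = 2*sin(10t)*u(t)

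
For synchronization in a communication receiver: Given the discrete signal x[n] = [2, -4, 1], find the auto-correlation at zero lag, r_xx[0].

The auto-correlation at zero lag r_xx[0] equals the signal energy.
r_xx[0] = sum of x[n]^2 = 2^2 + (-4)^2 + 1^2
= 4 + 16 + 1 = 21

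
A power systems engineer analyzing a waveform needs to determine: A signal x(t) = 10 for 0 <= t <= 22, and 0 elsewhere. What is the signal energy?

Energy = integral of |x(t)|^2 dt over the signal duration
= 10^2 * 22 = 100 * 22 = 2200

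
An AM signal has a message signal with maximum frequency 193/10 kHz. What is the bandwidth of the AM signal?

In AM (double-sideband), the bandwidth is twice the message frequency.
BW = 2 * f_m = 2 * 193/10 kHz = 193/5 kHz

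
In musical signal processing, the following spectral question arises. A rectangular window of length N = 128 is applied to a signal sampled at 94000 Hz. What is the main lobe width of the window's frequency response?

For a rectangular window of length N,
the main lobe width in frequency is 2*f_s/N.
= 2*94000/128 = 5875/4 Hz
This determines the minimum frequency separation for resolving two sinusoids.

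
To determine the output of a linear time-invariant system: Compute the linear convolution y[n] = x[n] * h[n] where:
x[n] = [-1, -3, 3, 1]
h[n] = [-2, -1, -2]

y[n] = sum_k x[k]*h[n-k]. Output length = len(x) + len(h) - 1 = 4 + 3 - 1 = 6.
y[0] = -1*-2 = 2
y[1] = -3*-2 + -1*-1 = 7
y[2] = 3*-2 + -3*-1 + -1*-2 = -1
y[3] = 1*-2 + 3*-1 + -3*-2 = 1
y[4] = 1*-1 + 3*-2 = -7
y[5] = 1*-2 = -2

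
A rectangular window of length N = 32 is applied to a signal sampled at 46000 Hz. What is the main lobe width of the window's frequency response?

For a rectangular window of length N,
the main lobe width in frequency is 2*f_s/N.
= 2*46000/32 = 2875 Hz
This determines the minimum frequency separation for resolving two sinusoids.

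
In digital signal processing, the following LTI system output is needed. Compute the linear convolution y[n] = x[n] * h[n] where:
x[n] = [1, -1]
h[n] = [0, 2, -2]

y[n] = sum_k x[k]*h[n-k]. Output length = len(x) + len(h) - 1 = 2 + 3 - 1 = 4.
y[0] = 1*0 = 0
y[1] = -1*0 + 1*2 = 2
y[2] = -1*2 + 1*-2 = -4
y[3] = -1*-2 = 2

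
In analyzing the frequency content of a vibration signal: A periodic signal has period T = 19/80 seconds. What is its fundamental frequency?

The fundamental frequency is the reciprocal of the period.
f = 1/T = 1/(19/80) = 80/19 Hz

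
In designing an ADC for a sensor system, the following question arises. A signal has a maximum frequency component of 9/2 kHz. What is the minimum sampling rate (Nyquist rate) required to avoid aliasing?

By the Nyquist-Shannon sampling theorem,
the minimum sampling rate (Nyquist rate) must be at least 2 * f_max.
Nyquist rate = 2 * 9/2 kHz = 9 kHz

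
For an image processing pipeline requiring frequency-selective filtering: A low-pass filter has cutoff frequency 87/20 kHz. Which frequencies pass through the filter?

A low-pass filter passes all frequencies below the cutoff frequency 87/20 kHz and attenuates higher frequencies.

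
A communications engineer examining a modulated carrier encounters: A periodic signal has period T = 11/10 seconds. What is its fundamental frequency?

The fundamental frequency is the reciprocal of the period.
f = 1/T = 1/(11/10) = 10/11 Hz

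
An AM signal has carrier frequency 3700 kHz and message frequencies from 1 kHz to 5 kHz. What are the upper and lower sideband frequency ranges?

Upper sideband (USB) = fc + [fm_low, fm_high] = 3700 + [1, 5] = [3701, 3705] kHz
Lower sideband (LSB) = fc - [fm_high, fm_low] = 3700 - [5, 1] = [3695, 3699] kHz
Total occupied spectrum: 3695 kHz to 3705 kHz (plus carrier at 3700 kHz)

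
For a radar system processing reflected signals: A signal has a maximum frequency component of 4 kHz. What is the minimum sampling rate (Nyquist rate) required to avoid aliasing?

By the Nyquist-Shannon sampling theorem,
the minimum sampling rate (Nyquist rate) must be at least 2 * f_max.
Nyquist rate = 2 * 4 kHz = 8 kHz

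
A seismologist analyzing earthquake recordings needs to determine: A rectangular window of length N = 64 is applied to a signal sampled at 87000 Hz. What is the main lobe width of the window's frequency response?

For a rectangular window of length N,
the main lobe width in frequency is 2*f_s/N.
= 2*87000/64 = 10875/4 Hz
This determines the minimum frequency separation for resolving two sinusoids.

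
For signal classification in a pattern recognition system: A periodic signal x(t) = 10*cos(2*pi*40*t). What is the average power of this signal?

Average power of A*cos(wt) is A^2/2.
P = 10^2 / 2 = 100/2 = 50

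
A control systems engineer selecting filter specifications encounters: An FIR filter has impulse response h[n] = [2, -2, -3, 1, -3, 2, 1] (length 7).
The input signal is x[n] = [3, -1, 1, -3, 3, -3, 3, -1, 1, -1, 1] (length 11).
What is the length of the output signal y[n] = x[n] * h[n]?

For linear convolution, the output length is:
len(y) = len(x) + len(h) - 1 = 11 + 7 - 1 = 17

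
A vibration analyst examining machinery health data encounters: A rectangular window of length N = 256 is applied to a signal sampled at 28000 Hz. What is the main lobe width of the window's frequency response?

For a rectangular window of length N,
the main lobe width in frequency is 2*f_s/N.
= 2*28000/256 = 875/4 Hz
This determines the minimum frequency separation for resolving two sinusoids.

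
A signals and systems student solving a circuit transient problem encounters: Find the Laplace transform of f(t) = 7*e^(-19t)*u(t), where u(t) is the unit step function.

Standard Laplace transform pair:
e^(-at)*u(t) <-> 1/(s+a)
With a = 19: L{7*e^(-19t)*u(t)} = 7/(s+19), ROC: Re(s) > -19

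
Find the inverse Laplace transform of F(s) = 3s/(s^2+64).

Standard pair: s/(s^2+w^2) <-> cos(wt)*u(t)
With k=3, w=8: f(t) = 3*cos(8t)*u(t)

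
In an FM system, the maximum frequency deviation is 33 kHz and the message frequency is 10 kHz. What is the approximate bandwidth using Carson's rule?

Carson's rule: BW = 2*(delta_f + f_m)
= 2*(33 + 10) kHz = 86 kHz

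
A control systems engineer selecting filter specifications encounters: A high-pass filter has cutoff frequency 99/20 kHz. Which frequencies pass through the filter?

A high-pass filter passes all frequencies above the cutoff frequency 99/20 kHz and attenuates lower frequencies.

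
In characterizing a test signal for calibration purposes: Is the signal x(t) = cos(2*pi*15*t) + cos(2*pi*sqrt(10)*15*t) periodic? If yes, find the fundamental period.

f1 = 15 Hz, f2 = 15*sqrt(10) Hz
Ratio f2/f1 = sqrt(10), which is irrational.
Since the frequency ratio is irrational, no common period exists.
The signal is not periodic.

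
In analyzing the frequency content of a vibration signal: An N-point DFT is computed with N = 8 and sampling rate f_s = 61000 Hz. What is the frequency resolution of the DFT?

DFT frequency resolution = f_s / N
= 61000 / 8 = 7625 Hz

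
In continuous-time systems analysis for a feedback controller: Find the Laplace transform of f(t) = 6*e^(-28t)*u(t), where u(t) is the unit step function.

Standard Laplace transform pair:
e^(-at)*u(t) <-> 1/(s+a)
With a = 28: L{6*e^(-28t)*u(t)} = 6/(s+28), ROC: Re(s) > -28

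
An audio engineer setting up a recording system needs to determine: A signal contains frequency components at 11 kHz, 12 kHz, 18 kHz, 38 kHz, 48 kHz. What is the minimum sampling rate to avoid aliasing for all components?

The highest frequency component is f_max = 48 kHz.
Nyquist rate = 2 * f_max = 2 * 48 kHz = 96 kHz.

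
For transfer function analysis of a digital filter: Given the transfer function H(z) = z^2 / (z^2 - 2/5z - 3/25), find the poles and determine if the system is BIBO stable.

Poles are roots of the denominator: z^2 - 2/5z - 3/25 = 0.
Quadratic formula: z = [-(-2/5) +/- sqrt((-2/5)^2 - 4*(-3/25))] / 2
Discriminant = 4/25 + 12/25 = 16/25; sqrt = 4/5.
z = (2/5 +/- 4/5) / 2 => z = 3/5 or z = -1/5.
|p1| = 1/5, |p2| = 3/5.
For BIBO stability, all poles must lie inside the unit circle (|p| < 1).
System is STABLE since both |p| < 1.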